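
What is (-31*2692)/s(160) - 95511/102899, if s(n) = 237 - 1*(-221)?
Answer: -4315435693/23563871 ≈ -183.14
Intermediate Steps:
s(n) = 458 (s(n) = 237 + 221 = 458)
(-31*2692)/s(160) - 95511/102899 = -31*2692/458 - 95511/102899 = -83452*1/458 - 95511*1/102899 = -41726/229 - 95511/102899 = -4315435693/23563871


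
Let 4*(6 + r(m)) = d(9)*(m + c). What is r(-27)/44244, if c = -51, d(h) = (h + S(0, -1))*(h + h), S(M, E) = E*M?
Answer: -1055/14748 ≈ -0.071535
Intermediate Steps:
d(h) = 2*h² (d(h) = (h - 1*0)*(h + h) = (h + 0)*(2*h) = h*(2*h) = 2*h²)
r(m) = -4143/2 + 81*m/2 (r(m) = -6 + ((2*9²)*(m - 51))/4 = -6 + ((2*81)*(-51 + m))/4 = -6 + (162*(-51 + m))/4 = -6 + (-8262 + 162*m)/4 = -6 + (-4131/2 + 81*m/2) = -4143/2 + 81*m/2)
r(-27)/44244 = (-4143/2 + (81/2)*(-27))/44244 = (-4143/2 - 2187/2)*(1/44244) = -3165*1/44244 = -1055/14748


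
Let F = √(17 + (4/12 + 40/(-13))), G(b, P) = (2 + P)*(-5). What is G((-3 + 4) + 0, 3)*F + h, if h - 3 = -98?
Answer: -95 - 50*√5421/39 ≈ -189.39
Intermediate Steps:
G(b, P) = -10 - 5*P
h = -95 (h = 3 - 98 = -95)
F = 2*√5421/39 (F = √(17 + (4*(1/12) + 40*(-1/13))) = √(17 + (⅓ - 40/13)) = √(17 - 107/39) = √(556/39) = 2*√5421/39 ≈ 3.7758)
G((-3 + 4) + 0, 3)*F + h = (-10 - 5*3)*(2*√5421/39) - 95 = (-10 - 15)*(2*√5421/39) - 95 = -50*√5421/39 - 95 = -95 - 50*√5421/39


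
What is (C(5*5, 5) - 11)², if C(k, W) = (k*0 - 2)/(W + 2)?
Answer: 6241/49 ≈ 127.37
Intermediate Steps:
C(k, W) = -2/(2 + W) (C(k, W) = (0 - 2)/(2 + W) = -2/(2 + W))
(C(5*5, 5) - 11)² = (-2/(2 + 5) - 11)² = (-2/7 - 11)² = (-79/7)² = 6241/49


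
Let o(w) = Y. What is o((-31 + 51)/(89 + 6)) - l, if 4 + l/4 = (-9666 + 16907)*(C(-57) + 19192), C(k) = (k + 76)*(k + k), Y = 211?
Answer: -493140837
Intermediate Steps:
C(k) = 2*k*(76 + k) (C(k) = (76 + k)*(2*k) = 2*k*(76 + k))
o(w) = 211
l = 493141048 (l = -16 + 4*((-9666 + 16907)*(2*(-57)*(76 - 57) + 19192)) = -16 + 4*(7241*(2*(-57)*19 + 19192)) = -16 + 4*(7241*(-2166 + 19192)) = -16 + 4*(7241*17026) = -16 + 4*123285266 = -16 + 493141064 = 493141048)
o((-31 + 51)/(89 + 6)) - l = 211 - 1*493141048 = 211 - 493141048 = -493140837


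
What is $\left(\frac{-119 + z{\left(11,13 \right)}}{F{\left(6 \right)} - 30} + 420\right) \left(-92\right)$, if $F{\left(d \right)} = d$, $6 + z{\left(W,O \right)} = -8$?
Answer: $- \frac{234899}{6} \approx -39150.0$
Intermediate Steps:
$z{\left(W,O \right)} = -14$ ($z{\left(W,O \right)} = -6 - 8 = -14$)
$\left(\frac{-119 + z{\left(11,13 \right)}}{F{\left(6 \right)} - 30} + 420\right) \left(-92\right) = \left(\frac{-119 - 14}{6 - 30} + 420\right) \left(-92\right) = \left(- \frac{133}{-24} + 420\right) \left(-92\right) = \left(\left(-133\right) \left(- \frac{1}{24}\right) + 420\right) \left(-92\right) = \left(\frac{133}{24} + 420\right) \left(-92\right) = \frac{10213}{24} \left(-92\right) = - \frac{234899}{6}$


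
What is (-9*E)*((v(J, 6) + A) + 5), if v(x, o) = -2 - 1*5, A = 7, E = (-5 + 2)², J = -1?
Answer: -405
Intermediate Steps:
E = 9 (E = (-3)² = 9)
v(x, o) = -7 (v(x, o) = -2 - 5 = -7)
(-9*E)*((v(J, 6) + A) + 5) = (-9*9)*((-7 + 7) + 5) = -81*(0 + 5) = -81*5 = -405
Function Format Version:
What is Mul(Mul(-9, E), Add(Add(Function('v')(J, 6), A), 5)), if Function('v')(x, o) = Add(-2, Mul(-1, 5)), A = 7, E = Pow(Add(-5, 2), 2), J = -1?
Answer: -405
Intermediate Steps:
E = 9 (E = Pow(-3, 2) = 9)
Function('v')(x, o) = -7 (Function('v')(x, o) = Add(-2, -5) = -7)
Mul(Mul(-9, E), Add(Add(Function('v')(J, 6), A), 5)) = Mul(Mul(-9, 9), Add(Add(-7, 7), 5)) = Mul(-81, Add(0, 5)) = Mul(-81, 5) = -405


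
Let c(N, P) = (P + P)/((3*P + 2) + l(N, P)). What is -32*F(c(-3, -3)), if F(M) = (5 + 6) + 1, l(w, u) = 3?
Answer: -384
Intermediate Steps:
c(N, P) = 2*P/(5 + 3*P) (c(N, P) = (P + P)/((3*P + 2) + 3) = (2*P)/((2 + 3*P) + 3) = (2*P)/(5 + 3*P) = 2*P/(5 + 3*P))
F(M) = 12 (F(M) = 11 + 1 = 12)
-32*F(c(-3, -3)) = -32*12 = -384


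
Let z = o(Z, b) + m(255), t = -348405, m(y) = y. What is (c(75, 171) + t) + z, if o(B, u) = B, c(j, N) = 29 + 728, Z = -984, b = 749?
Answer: -348377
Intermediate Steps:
c(j, N) = 757
z = -729 (z = -984 + 255 = -729)
(c(75, 171) + t) + z = (757 - 348405) - 729 = -347648 - 729 = -348377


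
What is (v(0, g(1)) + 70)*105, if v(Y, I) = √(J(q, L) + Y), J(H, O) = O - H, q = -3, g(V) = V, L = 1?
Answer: 7560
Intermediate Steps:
v(Y, I) = √(4 + Y) (v(Y, I) = √((1 - 1*(-3)) + Y) = √((1 + 3) + Y) = √(4 + Y))
(v(0, g(1)) + 70)*105 = (√(4 + 0) + 70)*105 = (√4 + 70)*105 = (2 + 70)*105 = 72*105 = 7560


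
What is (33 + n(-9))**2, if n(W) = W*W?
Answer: 12996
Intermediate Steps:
n(W) = W**2
(33 + n(-9))**2 = (33 + (-9)**2)**2 = (33 + 81)**2 = 114**2 = 12996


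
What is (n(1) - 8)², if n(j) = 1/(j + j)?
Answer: 225/4 ≈ 56.250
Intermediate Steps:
n(j) = 1/(2*j)
(n(1) - 8)² = ((½)/1 - 8)² = ((½)*1 - 8)² = (½ - 8)² = (-15/2)² = 225/4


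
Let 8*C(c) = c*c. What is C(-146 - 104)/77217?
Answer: 15625/154434 ≈ 0.10118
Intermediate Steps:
C(c) = c²/8 (C(c) = (c*c)/8 = c²/8)
C(-146 - 104)/77217 = ((-146 - 104)²/8)/77217 = ((⅛)*(-250)²)*(1/77217) = ((⅛)*62500)*(1/77217) = (15625/2)*(1/77217) = 15625/154434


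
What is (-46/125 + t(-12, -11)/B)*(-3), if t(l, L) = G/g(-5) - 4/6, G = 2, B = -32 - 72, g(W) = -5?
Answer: 1744/1625 ≈ 1.0732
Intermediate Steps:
B = -104
t(l, L) = -16/15 (t(l, L) = 2/(-5) - 4/6 = 2*(-⅕) - 4*⅙ = -⅖ - ⅔ = -16/15)
(-46/125 + t(-12, -11)/B)*(-3) = (-46/125 - 16/15/(-104))*(-3) = (-46*1/125 - 16/15*(-1/104))*(-3) = (-46/125 + 2/195)*(-3) = -1744/4875*(-3) = 1744/1625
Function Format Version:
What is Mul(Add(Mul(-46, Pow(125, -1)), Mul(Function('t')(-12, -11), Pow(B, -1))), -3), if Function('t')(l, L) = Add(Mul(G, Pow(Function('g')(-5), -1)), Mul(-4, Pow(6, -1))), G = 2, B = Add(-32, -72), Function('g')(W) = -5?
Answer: Rational(1744, 1625) ≈ 1.0732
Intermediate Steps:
B = -104
Function('t')(l, L) = Rational(-16, 15) (Function('t')(l, L) = Add(Mul(2, Pow(-5, -1)), Mul(-4, Pow(6, -1))) = Add(Mul(2, Rational(-1, 5)), Mul(-4, Rational(1, 6))) = Add(Rational(-2, 5), Rational(-2, 3)) = Rational(-16, 15))
Mul(Add(Mul(-46, Pow(125, -1)), Mul(Function('t')(-12, -11), Pow(B, -1))), -3) = Mul(Add(Mul(-46, Pow(125, -1)), Mul(Rational(-16, 15), Pow(-104, -1))), -3) = Mul(Add(Mul(-46, Rational(1, 125)), Mul(Rational(-16, 15), Rational(-1, 104))), -3) = Mul(Add(Rational(-46, 125), Rational(2, 195)), -3) = Mul(Rational(-1744, 4875), -3) = Rational(1744, 1625)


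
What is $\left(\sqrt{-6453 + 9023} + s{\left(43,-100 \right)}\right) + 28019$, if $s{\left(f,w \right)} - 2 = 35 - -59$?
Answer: $28115 + \sqrt{2570} \approx 28166.0$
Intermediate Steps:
$s{\left(f,w \right)} = 96$ ($s{\left(f,w \right)} = 2 + \left(35 - -59\right) = 2 + \left(35 + 59\right) = 2 + 94 = 96$)
$\left(\sqrt{-6453 + 9023} + s{\left(43,-100 \right)}\right) + 28019 = \left(\sqrt{-6453 + 9023} + 96\right) + 28019 = \left(\sqrt{2570} + 96\right) + 28019 = \left(96 + \sqrt{2570}\right) + 28019 = 28115 + \sqrt{2570}$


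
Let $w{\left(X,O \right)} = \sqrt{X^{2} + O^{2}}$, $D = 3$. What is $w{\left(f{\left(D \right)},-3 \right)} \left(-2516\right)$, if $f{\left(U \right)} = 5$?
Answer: $- 2516 \sqrt{34} \approx -14671.0$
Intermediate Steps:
$w{\left(X,O \right)} = \sqrt{O^{2} + X^{2}}$
$w{\left(f{\left(D \right)},-3 \right)} \left(-2516\right) = \sqrt{\left(-3\right)^{2} + 5^{2}} \left(-2516\right) = \sqrt{9 + 25} \left(-2516\right) = \sqrt{34} \left(-2516\right) = - 2516 \sqrt{34}$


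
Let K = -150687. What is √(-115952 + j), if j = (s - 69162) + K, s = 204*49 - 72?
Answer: I*√325877 ≈ 570.86*I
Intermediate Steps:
s = 9924 (s = 9996 - 72 = 9924)
j = -209925 (j = (9924 - 69162) - 150687 = -59238 - 150687 = -209925)
√(-115952 + j) = √(-115952 - 209925) = √(-325877) = I*√325877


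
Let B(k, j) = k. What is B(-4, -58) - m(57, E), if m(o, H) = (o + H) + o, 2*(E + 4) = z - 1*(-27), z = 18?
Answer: -273/2 ≈ -136.50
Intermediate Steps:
E = 37/2 (E = -4 + (18 - 1*(-27))/2 = -4 + (18 + 27)/2 = -4 + (½)*45 = -4 + 45/2 = 37/2 ≈ 18.500)
m(o, H) = H + 2*o (m(o, H) = (H + o) + o = H + 2*o)
B(-4, -58) - m(57, E) = -4 - (37/2 + 2*57) = -4 - (37/2 + 114) = -4 - 1*265/2 = -4 - 265/2 = -273/2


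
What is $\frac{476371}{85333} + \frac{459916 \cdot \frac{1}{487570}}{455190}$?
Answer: $\frac{26431096074867832}{4734637255650975} \approx 5.5825$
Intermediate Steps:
$\frac{476371}{85333} + \frac{459916 \cdot \frac{1}{487570}}{455190} = 476371 \cdot \frac{1}{85333} + 459916 \cdot \frac{1}{487570} \cdot \frac{1}{455190} = \frac{476371}{85333} + \frac{229958}{243785} \cdot \frac{1}{455190} = \frac{476371}{85333} + \frac{114979}{55484247075} = \frac{26431096074867832}{4734637255650975}$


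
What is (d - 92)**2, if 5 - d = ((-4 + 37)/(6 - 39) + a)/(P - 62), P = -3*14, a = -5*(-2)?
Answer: 81703521/10816 ≈ 7554.0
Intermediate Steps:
a = 10
P = -42
d = 529/104 (d = 5 - ((-4 + 37)/(6 - 39) + 10)/(-42 - 62) = 5 - (33/(-33) + 10)/(-104) = 5 - (33*(-1/33) + 10)*(-1)/104 = 5 - (-1 + 10)*(-1)/104 = 5 - 9*(-1)/104 = 5 - 1*(-9/104) = 5 + 9/104 = 529/104 ≈ 5.0865)
(d - 92)**2 = (529/104 - 92)**2 = (-9039/104)**2 = 81703521/10816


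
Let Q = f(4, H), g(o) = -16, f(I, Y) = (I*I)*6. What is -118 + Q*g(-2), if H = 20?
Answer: -1654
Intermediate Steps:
f(I, Y) = 6*I² (f(I, Y) = I²*6 = 6*I²)
Q = 96 (Q = 6*4² = 6*16 = 96)
-118 + Q*g(-2) = -118 + 96*(-16) = -118 - 1536 = -1654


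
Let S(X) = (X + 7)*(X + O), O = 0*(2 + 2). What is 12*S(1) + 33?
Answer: 129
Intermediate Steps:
O = 0 (O = 0*4 = 0)
S(X) = X*(7 + X) (S(X) = (X + 7)*(X + 0) = (7 + X)*X = X*(7 + X))
12*S(1) + 33 = 12*(1*(7 + 1)) + 33 = 12*(1*8) + 33 = 12*8 + 33 = 96 + 33 = 129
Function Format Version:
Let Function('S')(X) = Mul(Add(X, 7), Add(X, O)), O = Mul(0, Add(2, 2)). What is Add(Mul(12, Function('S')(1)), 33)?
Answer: 129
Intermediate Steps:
O = 0 (O = Mul(0, 4) = 0)
Function('S')(X) = Mul(X, Add(7, X)) (Function('S')(X) = Mul(Add(X, 7), Add(X, 0)) = Mul(Add(7, X), X) = Mul(X, Add(7, X)))
Add(Mul(12, Function('S')(1)), 33) = Add(Mul(12, Mul(1, Add(7, 1))), 33) = Add(Mul(12, Mul(1, 8)), 33) = Add(Mul(12, 8), 33) = Add(96, 33) = 129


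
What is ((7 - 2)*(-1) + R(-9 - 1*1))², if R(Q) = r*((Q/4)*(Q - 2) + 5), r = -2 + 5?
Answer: 10000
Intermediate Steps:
r = 3
R(Q) = 15 + 3*Q*(-2 + Q)/4 (R(Q) = 3*((Q/4)*(Q - 2) + 5) = 3*((Q*(¼))*(-2 + Q) + 5) = 3*((Q/4)*(-2 + Q) + 5) = 3*(Q*(-2 + Q)/4 + 5) = 3*(5 + Q*(-2 + Q)/4) = 15 + 3*Q*(-2 + Q)/4)
((7 - 2)*(-1) + R(-9 - 1*1))² = ((7 - 2)*(-1) + (15 - 3*(-9 - 1*1)/2 + 3*(-9 - 1*1)²/4))² = (5*(-1) + (15 - 3*(-9 - 1)/2 + 3*(-9 - 1)²/4))² = (-5 + (15 - 3/2*(-10) + (¾)*(-10)²))² = (-5 + (15 + 15 + (¾)*100))² = (-5 + (15 + 15 + 75))² = (-5 + 105)² = 100² = 10000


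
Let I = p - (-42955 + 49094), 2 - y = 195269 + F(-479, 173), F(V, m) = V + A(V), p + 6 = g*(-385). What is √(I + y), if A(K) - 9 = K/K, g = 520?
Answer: I*√401143 ≈ 633.36*I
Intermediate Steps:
A(K) = 10 (A(K) = 9 + K/K = 9 + 1 = 10)
p = -200206 (p = -6 + 520*(-385) = -6 - 200200 = -200206)
F(V, m) = 10 + V (F(V, m) = V + 10 = 10 + V)
y = -194798 (y = 2 - (195269 + (10 - 479)) = 2 - (195269 - 469) = 2 - 1*194800 = 2 - 194800 = -194798)
I = -206345 (I = -200206 - (-42955 + 49094) = -200206 - 1*6139 = -200206 - 6139 = -206345)
√(I + y) = √(-206345 - 194798) = √(-401143) = I*√401143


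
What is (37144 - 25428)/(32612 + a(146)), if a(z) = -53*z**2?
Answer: -2929/274284 ≈ -0.010679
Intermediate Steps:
(37144 - 25428)/(32612 + a(146)) = (37144 - 25428)/(32612 - 53*146**2) = 11716/(32612 - 53*21316) = 11716/(32612 - 1129748) = 11716/(-1097136) = 11716*(-1/1097136) = -2929/274284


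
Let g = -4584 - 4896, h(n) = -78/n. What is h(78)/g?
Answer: 1/9480 ≈ 0.00010549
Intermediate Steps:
g = -9480
h(78)/g = -78/78/(-9480) = -78*1/78*(-1/9480) = -1*(-1/9480) = 1/9480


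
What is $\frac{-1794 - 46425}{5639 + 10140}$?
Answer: $- \frac{48219}{15779} \approx -3.0559$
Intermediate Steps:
$\frac{-1794 - 46425}{5639 + 10140} = - \frac{48219}{15779}$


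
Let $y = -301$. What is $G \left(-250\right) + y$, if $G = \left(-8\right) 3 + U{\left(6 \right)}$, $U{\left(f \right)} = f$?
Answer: $4199$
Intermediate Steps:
$G = -18$ ($G = \left(-8\right) 3 + 6 = -24 + 6 = -18$)
$G \left(-250\right) + y = \left(-18\right) \left(-250\right) - 301 = 4500 - 301 = 4199$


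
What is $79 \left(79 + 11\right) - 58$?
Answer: $7052$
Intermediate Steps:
$79 \left(79 + 11\right) - 58 = 79 \cdot 90 - 58 = 7110 - 58 = 7052$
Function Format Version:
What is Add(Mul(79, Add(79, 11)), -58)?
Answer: 7052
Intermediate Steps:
Add(Mul(79, Add(79, 11)), -58) = Add(Mul(79, 90), -58) = Add(7110, -58) = 7052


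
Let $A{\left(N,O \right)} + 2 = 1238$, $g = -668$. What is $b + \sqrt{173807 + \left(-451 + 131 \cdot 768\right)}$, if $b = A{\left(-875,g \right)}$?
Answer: $1236 + 2 \sqrt{68491} \approx 1759.4$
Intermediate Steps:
$A{\left(N,O \right)} = 1236$ ($A{\left(N,O \right)} = -2 + 1238 = 1236$)
$b = 1236$
$b + \sqrt{173807 + \left(-451 + 131 \cdot 768\right)} = 1236 + \sqrt{173807 + \left(-451 + 131 \cdot 768\right)} = 1236 + \sqrt{173807 + \left(-451 + 100608\right)} = 1236 + \sqrt{173807 + 100157} = 1236 + \sqrt{273964} = 1236 + 2 \sqrt{68491}$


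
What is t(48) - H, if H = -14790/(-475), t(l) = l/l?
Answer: -2863/95 ≈ -30.137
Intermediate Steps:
t(l) = 1
H = 2958/95 (H = -14790*(-1)/475 = -5*(-2958/475) = 2958/95 ≈ 31.137)
t(48) - H = 1 - 1*2958/95 = 1 - 2958/95 = -2863/95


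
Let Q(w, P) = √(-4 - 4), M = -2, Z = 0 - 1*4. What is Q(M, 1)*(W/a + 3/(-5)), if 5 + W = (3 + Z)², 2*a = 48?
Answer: -23*I*√2/15 ≈ -2.1685*I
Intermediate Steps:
Z = -4 (Z = 0 - 4 = -4)
a = 24 (a = (½)*48 = 24)
W = -4 (W = -5 + (3 - 4)² = -5 + (-1)² = -5 + 1 = -4)
Q(w, P) = 2*I*√2 (Q(w, P) = √(-8) = 2*I*√2)
Q(M, 1)*(W/a + 3/(-5)) = (2*I*√2)*(-4/24 + 3/(-5)) = (2*I*√2)*(-4*1/24 + 3*(-⅕)) = (2*I*√2)*(-⅙ - ⅗) = (2*I*√2)*(-23/30) = -23*I*√2/15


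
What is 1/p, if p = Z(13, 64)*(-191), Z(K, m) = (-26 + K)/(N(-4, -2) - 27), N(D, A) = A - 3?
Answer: -32/2483 ≈ -0.012888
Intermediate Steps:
N(D, A) = -3 + A
Z(K, m) = 13/16 - K/32 (Z(K, m) = (-26 + K)/((-3 - 2) - 27) = (-26 + K)/(-5 - 27) = (-26 + K)/(-32) = (-26 + K)*(-1/32) = 13/16 - K/32)
p = -2483/32 (p = (13/16 - 1/32*13)*(-191) = (13/16 - 13/32)*(-191) = (13/32)*(-191) = -2483/32 ≈ -77.594)
1/p = 1/(-2483/32) = -32/2483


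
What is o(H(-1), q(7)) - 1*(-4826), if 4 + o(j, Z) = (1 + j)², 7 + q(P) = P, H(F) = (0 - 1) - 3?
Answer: 4831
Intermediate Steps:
H(F) = -4 (H(F) = -1 - 3 = -4)
q(P) = -7 + P
o(j, Z) = -4 + (1 + j)²
o(H(-1), q(7)) - 1*(-4826) = (-4 + (1 - 4)²) - 1*(-4826) = (-4 + (-3)²) + 4826 = (-4 + 9) + 4826 = 5 + 4826 = 4831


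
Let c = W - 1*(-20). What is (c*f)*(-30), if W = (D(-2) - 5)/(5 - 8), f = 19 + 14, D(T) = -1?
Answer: -21780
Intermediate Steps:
f = 33
W = 2 (W = (-1 - 5)/(5 - 8) = -6/(-3) = -6*(-1/3) = 2)
c = 22 (c = 2 - 1*(-20) = 2 + 20 = 22)
(c*f)*(-30) = (22*33)*(-30) = 726*(-30) = -21780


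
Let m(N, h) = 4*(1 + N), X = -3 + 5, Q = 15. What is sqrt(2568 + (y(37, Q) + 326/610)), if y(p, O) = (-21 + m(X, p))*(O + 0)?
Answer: 2*sqrt(56594885)/305 ≈ 49.331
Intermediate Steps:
X = 2
m(N, h) = 4 + 4*N
y(p, O) = -9*O (y(p, O) = (-21 + (4 + 4*2))*(O + 0) = (-21 + (4 + 8))*O = (-21 + 12)*O = -9*O)
sqrt(2568 + (y(37, Q) + 326/610)) = sqrt(2568 + (-9*15 + 326/610)) = sqrt(2568 + (-135 + 326*(1/610))) = sqrt(2568 + (-135 + 163/305)) = sqrt(2568 - 41012/305) = sqrt(742228/305) = 2*sqrt(56594885)/305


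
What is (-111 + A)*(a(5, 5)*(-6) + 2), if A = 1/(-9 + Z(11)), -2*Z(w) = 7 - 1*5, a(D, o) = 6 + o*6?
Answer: 118877/5 ≈ 23775.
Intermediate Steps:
a(D, o) = 6 + 6*o
Z(w) = -1 (Z(w) = -(7 - 1*5)/2 = -(7 - 5)/2 = -½*2 = -1)
A = -⅒ (A = 1/(-9 - 1) = 1/(-10) = -⅒ ≈ -0.10000)
(-111 + A)*(a(5, 5)*(-6) + 2) = (-111 - ⅒)*((6 + 6*5)*(-6) + 2) = -1111*((6 + 30)*(-6) + 2)/10 = -1111*(36*(-6) + 2)/10 = -1111*(-216 + 2)/10 = -1111/10*(-214) = 118877/5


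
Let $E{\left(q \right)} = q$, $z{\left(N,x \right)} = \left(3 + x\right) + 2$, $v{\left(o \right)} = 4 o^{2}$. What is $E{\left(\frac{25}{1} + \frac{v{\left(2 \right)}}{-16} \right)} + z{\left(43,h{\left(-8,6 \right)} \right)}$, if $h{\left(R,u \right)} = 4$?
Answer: $33$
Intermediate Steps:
$z{\left(N,x \right)} = 5 + x$
$E{\left(\frac{25}{1} + \frac{v{\left(2 \right)}}{-16} \right)} + z{\left(43,h{\left(-8,6 \right)} \right)} = \left(\frac{25}{1} + \frac{4 \cdot 2^{2}}{-16}\right) + \left(5 + 4\right) = \left(25 \cdot 1 + 4 \cdot 4 \left(- \frac{1}{16}\right)\right) + 9 = \left(25 + 16 \left(- \frac{1}{16}\right)\right) + 9 = \left(25 - 1\right) + 9 = 24 + 9 = 33$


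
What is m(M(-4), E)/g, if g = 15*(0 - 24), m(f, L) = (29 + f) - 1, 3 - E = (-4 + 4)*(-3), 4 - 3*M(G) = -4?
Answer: -23/270 ≈ -0.085185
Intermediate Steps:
M(G) = 8/3 (M(G) = 4/3 - 1/3*(-4) = 4/3 + 4/3 = 8/3)
E = 3 (E = 3 - (-4 + 4)*(-3) = 3 - 0*(-3) = 3 - 1*0 = 3 + 0 = 3)
m(f, L) = 28 + f
g = -360 (g = 15*(-24) = -360)
m(M(-4), E)/g = (28 + 8/3)/(-360) = (92/3)*(-1/360) = -23/270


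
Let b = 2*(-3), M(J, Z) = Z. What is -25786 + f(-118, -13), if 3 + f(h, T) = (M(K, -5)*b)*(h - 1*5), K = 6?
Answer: -29479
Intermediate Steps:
b = -6
f(h, T) = -153 + 30*h (f(h, T) = -3 + (-5*(-6))*(h - 1*5) = -3 + 30*(h - 5) = -3 + 30*(-5 + h) = -3 + (-150 + 30*h) = -153 + 30*h)
-25786 + f(-118, -13) = -25786 + (-153 + 30*(-118)) = -25786 + (-153 - 3540) = -25786 - 3693 = -29479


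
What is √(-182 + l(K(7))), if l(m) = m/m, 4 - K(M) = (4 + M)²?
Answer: I*√181 ≈ 13.454*I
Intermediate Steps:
K(M) = 4 - (4 + M)²
l(m) = 1
√(-182 + l(K(7))) = √(-182 + 1) = √(-181) = I*√181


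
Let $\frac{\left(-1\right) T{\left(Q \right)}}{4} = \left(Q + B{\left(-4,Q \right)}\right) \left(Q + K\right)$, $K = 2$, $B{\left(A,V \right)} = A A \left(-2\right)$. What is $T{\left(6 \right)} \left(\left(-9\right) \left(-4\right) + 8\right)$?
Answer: $36608$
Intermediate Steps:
$B{\left(A,V \right)} = - 2 A^{2}$ ($B{\left(A,V \right)} = A^{2} \left(-2\right) = - 2 A^{2}$)
$T{\left(Q \right)} = - 4 \left(-32 + Q\right) \left(2 + Q\right)$ ($T{\left(Q \right)} = - 4 \left(Q - 2 \left(-4\right)^{2}\right) \left(Q + 2\right) = - 4 \left(Q - 32\right) \left(2 + Q\right) = - 4 \left(-32 + Q\right) \left(2 + Q\right)$)
$T{\left(6 \right)} \left(\left(-9\right) \left(-4\right) + 8\right) = \left(256 - 4 \cdot 6^{2} + 120 \cdot 6\right) \left(\left(-9\right) \left(-4\right) + 8\right) = \left(256 - 144 + 720\right) \left(36 + 8\right) = \left(256 - 144 + 720\right) 44 = 832 \cdot 44 = 36608$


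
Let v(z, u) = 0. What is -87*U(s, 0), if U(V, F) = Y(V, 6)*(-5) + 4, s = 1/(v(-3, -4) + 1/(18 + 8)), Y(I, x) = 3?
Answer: 957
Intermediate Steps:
s = 26 (s = 1/(0 + 1/(18 + 8)) = 1/(0 + 1/26) = 1/(1/26) = 26)
U(V, F) = -11 (U(V, F) = 3*(-5) + 4 = -15 + 4 = -11)
-87*U(s, 0) = -87*(-11) = 957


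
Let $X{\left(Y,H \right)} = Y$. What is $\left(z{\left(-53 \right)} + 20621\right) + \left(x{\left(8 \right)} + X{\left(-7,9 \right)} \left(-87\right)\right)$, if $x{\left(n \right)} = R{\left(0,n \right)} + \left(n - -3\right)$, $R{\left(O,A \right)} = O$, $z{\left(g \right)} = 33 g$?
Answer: $19492$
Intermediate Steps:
$x{\left(n \right)} = 3 + n$ ($x{\left(n \right)} = 0 + \left(n - -3\right) = 0 + \left(n + 3\right) = 0 + \left(3 + n\right) = 3 + n$)
$\left(z{\left(-53 \right)} + 20621\right) + \left(x{\left(8 \right)} + X{\left(-7,9 \right)} \left(-87\right)\right) = \left(33 \left(-53\right) + 20621\right) + \left(\left(3 + 8\right) - -609\right) = \left(-1749 + 20621\right) + \left(11 + 609\right) = 18872 + 620 = 19492$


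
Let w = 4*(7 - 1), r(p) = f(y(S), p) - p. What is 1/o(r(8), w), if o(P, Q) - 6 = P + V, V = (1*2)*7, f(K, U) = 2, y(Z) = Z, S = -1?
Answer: 1/14 ≈ 0.071429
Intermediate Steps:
V = 14 (V = 2*7 = 14)
r(p) = 2 - p
w = 24 (w = 4*6 = 24)
o(P, Q) = 20 + P (o(P, Q) = 6 + (P + 14) = 6 + (14 + P) = 20 + P)
1/o(r(8), w) = 1/(20 + (2 - 1*8)) = 1/(20 + (2 - 8)) = 1/(20 - 6) = 1/14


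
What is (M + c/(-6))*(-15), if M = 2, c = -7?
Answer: -95/2 ≈ -47.500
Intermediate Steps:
(M + c/(-6))*(-15) = (2 - 7/(-6))*(-15) = (2 - 7*(-1/6))*(-15) = (2 + 7/6)*(-15) = (19/6)*(-15) = -95/2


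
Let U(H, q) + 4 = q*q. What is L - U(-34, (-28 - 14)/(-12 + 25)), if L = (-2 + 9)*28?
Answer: 32036/169 ≈ 189.56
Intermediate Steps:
L = 196 (L = 7*28 = 196)
U(H, q) = -4 + q² (U(H, q) = -4 + q*q = -4 + q²)
L - U(-34, (-28 - 14)/(-12 + 25)) = 196 - (-4 + ((-28 - 14)/(-12 + 25))²) = 196 - (-4 + (-42/13)²) = 196 - (-4 + 1764/169) = 196 - 1*1088/169 = 196 - 1088/169 = 32036/169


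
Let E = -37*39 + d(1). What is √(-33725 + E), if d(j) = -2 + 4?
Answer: I*√35166 ≈ 187.53*I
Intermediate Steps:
d(j) = 2
E = -1441 (E = -37*39 + 2 = -1443 + 2 = -1441)
√(-33725 + E) = √(-33725 - 1441) = √(-35166) = I*√35166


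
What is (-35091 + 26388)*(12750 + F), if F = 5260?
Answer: -156741030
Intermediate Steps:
(-35091 + 26388)*(12750 + F) = (-35091 + 26388)*(12750 + 5260) = -8703*18010 = -156741030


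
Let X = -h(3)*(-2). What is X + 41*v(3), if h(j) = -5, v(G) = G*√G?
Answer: -10 + 123*√3 ≈ 203.04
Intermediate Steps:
v(G) = G^(3/2)
X = -10 (X = -1*(-5)*(-2) = 5*(-2) = -10)
X + 41*v(3) = -10 + 41*3^(3/2) = -10 + 41*(3*√3) = -10 + 123*√3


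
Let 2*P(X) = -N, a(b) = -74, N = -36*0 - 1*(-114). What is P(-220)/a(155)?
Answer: 57/74 ≈ 0.77027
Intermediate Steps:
N = 114 (N = 0 + 114 = 114)
P(X) = -57 (P(X) = (-1*114)/2 = (½)*(-114) = -57)
P(-220)/a(155) = -57/(-74) = -57*(-1/74) = 57/74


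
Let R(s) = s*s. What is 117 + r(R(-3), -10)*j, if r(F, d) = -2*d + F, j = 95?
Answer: 2872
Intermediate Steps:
R(s) = s²
r(F, d) = F - 2*d
117 + r(R(-3), -10)*j = 117 + ((-3)² - 2*(-10))*95 = 117 + (9 + 20)*95 = 117 + 29*95 = 117 + 2755 = 2872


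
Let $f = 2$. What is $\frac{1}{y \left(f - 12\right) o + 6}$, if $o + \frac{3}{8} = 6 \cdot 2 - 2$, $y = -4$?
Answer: $\frac{1}{391} \approx 0.0025575$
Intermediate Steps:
$o = \frac{77}{8}$ ($o = - \frac{3}{8} + \left(6 \cdot 2 - 2\right) = - \frac{3}{8} + \left(12 - 2\right) = - \frac{3}{8} + 10 = \frac{77}{8} \approx 9.625$)
$\frac{1}{y \left(f - 12\right) o + 6} = \frac{1}{- 4 \left(2 - 12\right) \frac{77}{8} + 6} = \frac{1}{\left(-4\right) \left(-10\right) \frac{77}{8} + 6} = \frac{1}{40 \cdot \frac{77}{8} + 6} = \frac{1}{385 + 6} = \frac{1}{391}$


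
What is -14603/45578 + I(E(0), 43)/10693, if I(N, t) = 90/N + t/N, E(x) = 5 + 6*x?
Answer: -774687521/2436827770 ≈ -0.31791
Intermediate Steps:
-14603/45578 + I(E(0), 43)/10693 = -14603/45578 + ((90 + 43)/(5 + 6*0))/10693 = -14603*1/45578 + (133/(5 + 0))*(1/10693) = -14603/45578 + (133/5)*(1/10693) = -14603/45578 + 133/53465 = -774687521/2436827770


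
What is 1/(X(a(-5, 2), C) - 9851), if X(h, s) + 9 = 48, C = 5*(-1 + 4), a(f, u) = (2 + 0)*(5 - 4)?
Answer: -1/9812 ≈ -0.00010192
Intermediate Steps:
a(f, u) = 2 (a(f, u) = 2*1 = 2)
C = 15 (C = 5*3 = 15)
X(h, s) = 39 (X(h, s) = -9 + 48 = 39)
1/(X(a(-5, 2), C) - 9851) = 1/(39 - 9851) = 1/(-9812) = -1/9812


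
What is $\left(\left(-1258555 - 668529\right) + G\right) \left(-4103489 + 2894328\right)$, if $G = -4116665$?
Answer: $7307865584589$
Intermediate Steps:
$\left(\left(-1258555 - 668529\right) + G\right) \left(-4103489 + 2894328\right) = \left(\left(-1258555 - 668529\right) - 4116665\right) \left(-4103489 + 2894328\right) = \left(\left(-1258555 - 668529\right) - 4116665\right) \left(-1209161\right) = \left(-1927084 - 4116665\right) \left(-1209161\right) = \left(-6043749\right) \left(-1209161\right) = 7307865584589$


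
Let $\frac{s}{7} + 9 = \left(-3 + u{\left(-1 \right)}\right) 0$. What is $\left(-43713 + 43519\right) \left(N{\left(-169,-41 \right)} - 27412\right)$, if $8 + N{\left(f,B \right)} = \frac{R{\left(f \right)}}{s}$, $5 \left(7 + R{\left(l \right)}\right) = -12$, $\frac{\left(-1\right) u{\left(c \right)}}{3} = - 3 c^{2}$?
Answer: $\frac{1675627082}{315} \approx 5.3194 \cdot 10^{6}$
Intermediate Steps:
$u{\left(c \right)} = 9 c^{2}$ ($u{\left(c \right)} = - 3 \left(- 3 c^{2}\right) = 9 c^{2}$)
$R{\left(l \right)} = - \frac{47}{5}$ ($R{\left(l \right)} = -7 + \frac{1}{5} \left(-12\right) = -7 - \frac{12}{5} = - \frac{47}{5}$)
$s = -63$ ($s = -63 + 7 \left(-3 + 9 \left(-1\right)^{2}\right) 0 = -63 + 7 \left(-3 + 9 \cdot 1\right) 0 = -63 + 7 \left(-3 + 9\right) 0 = -63 + 7 \cdot 6 \cdot 0 = -63 + 7 \cdot 0 = -63 + 0 = -63$)
$N{\left(f,B \right)} = - \frac{2473}{315}$ ($N{\left(f,B \right)} = -8 - \frac{47}{5 \left(-63\right)} = -8 - - \frac{47}{315} = -8 + \frac{47}{315} = - \frac{2473}{315}$)
$\left(-43713 + 43519\right) \left(N{\left(-169,-41 \right)} - 27412\right) = \left(-43713 + 43519\right) \left(- \frac{2473}{315} - 27412\right) = \left(-194\right) \left(- \frac{8637253}{315}\right) = \frac{1675627082}{315}$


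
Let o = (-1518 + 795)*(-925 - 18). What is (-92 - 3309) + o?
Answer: 678388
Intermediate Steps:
o = 681789 (o = -723*(-943) = 681789)
(-92 - 3309) + o = (-92 - 3309) + 681789 = -3401 + 681789 = 678388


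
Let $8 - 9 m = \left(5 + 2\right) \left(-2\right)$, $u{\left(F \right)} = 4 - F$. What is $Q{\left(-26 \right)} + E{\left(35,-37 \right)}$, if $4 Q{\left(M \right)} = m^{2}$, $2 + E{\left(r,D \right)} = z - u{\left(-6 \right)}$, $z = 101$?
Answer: $\frac{7330}{81} \approx 90.494$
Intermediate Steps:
$m = \frac{22}{9}$ ($m = \frac{8}{9} - \frac{\left(5 + 2\right) \left(-2\right)}{9} = \frac{8}{9} - \frac{7 \left(-2\right)}{9} = \frac{8}{9} - - \frac{14}{9} = \frac{8}{9} + \frac{14}{9} = \frac{22}{9} \approx 2.4444$)
$E{\left(r,D \right)} = 89$ ($E{\left(r,D \right)} = -2 + \left(101 - \left(4 - -6\right)\right) = -2 + \left(101 - \left(4 + 6\right)\right) = -2 + \left(101 - 10\right) = -2 + 91 = 89$)
$Q{\left(M \right)} = \frac{121}{81}$ ($Q{\left(M \right)} = \frac{\left(\frac{22}{9}\right)^{2}}{4} = \frac{1}{4} \cdot \frac{484}{81} = \frac{121}{81}$)
$Q{\left(-26 \right)} + E{\left(35,-37 \right)} = \frac{121}{81} + 89 = \frac{7330}{81}$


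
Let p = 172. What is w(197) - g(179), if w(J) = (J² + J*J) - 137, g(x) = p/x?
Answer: 13868927/179 ≈ 77480.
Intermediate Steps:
g(x) = 172/x
w(J) = -137 + 2*J² (w(J) = (J² + J²) - 137 = 2*J² - 137 = -137 + 2*J²)
w(197) - g(179) = (-137 + 2*197²) - 172/179 = (-137 + 2*38809) - 172/179 = (-137 + 77618) - 1*172/179 = 77481 - 172/179 = 13868927/179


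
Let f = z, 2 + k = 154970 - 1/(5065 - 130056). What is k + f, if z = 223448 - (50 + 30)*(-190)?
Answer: 49198457457/124991 ≈ 3.9362e+5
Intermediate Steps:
k = 19369605289/124991 (k = -2 + (154970 - 1/(5065 - 130056)) = -2 + (154970 - 1/(-124991)) = -2 + (154970 - 1*(-1/124991)) = -2 + (154970 + 1/124991) = -2 + 19369855271/124991 = 19369605289/124991 ≈ 1.5497e+5)
z = 238648 (z = 223448 - 80*(-190) = 223448 - 1*(-15200) = 223448 + 15200 = 238648)
f = 238648
k + f = 19369605289/124991 + 238648 = 49198457457/124991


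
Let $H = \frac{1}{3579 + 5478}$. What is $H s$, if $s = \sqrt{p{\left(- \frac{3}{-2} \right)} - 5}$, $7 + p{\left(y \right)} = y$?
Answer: $\frac{i \sqrt{42}}{18114} \approx 0.00035778 i$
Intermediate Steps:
$p{\left(y \right)} = -7 + y$
$H = \frac{1}{9057} \approx 0.00011041$
$s = \frac{i \sqrt{42}}{2}$ ($s = \sqrt{\left(-7 - \frac{3}{-2}\right) - 5} = \sqrt{\left(-7 - - \frac{3}{2}\right) - 5} = \sqrt{\left(-7 + \frac{3}{2}\right) - 5} = \sqrt{- \frac{11}{2} - 5} = \sqrt{- \frac{21}{2}} = \frac{i \sqrt{42}}{2} \approx 3.2404 i$)
$H s = \frac{\frac{1}{2} i \sqrt{42}}{9057} = \frac{i \sqrt{42}}{18114}$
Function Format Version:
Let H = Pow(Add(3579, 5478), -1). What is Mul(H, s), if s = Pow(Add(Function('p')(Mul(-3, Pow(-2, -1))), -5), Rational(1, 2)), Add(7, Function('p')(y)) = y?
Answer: Mul(Rational(1, 18114), I, Pow(42, Rational(1, 2))) ≈ Mul(0.00035778, I)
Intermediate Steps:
Function('p')(y) = Add(-7, y)
H = Rational(1, 9057) (H = Pow(9057, -1) = Rational(1, 9057) ≈ 0.00011041)
s = Mul(Rational(1, 2), I, Pow(42, Rational(1, 2))) (s = Pow(Add(Add(-7, Mul(-3, Pow(-2, -1))), -5), Rational(1, 2)) = Pow(Add(Add(-7, Mul(-3, Rational(-1, 2))), -5), Rational(1, 2)) = Pow(Add(Add(-7, Rational(3, 2)), -5), Rational(1, 2)) = Pow(Add(Rational(-11, 2), -5), Rational(1, 2)) = Pow(Rational(-21, 2), Rational(1, 2)) = Mul(Rational(1, 2), I, Pow(42, Rational(1, 2))) ≈ Mul(3.2404, I))
Mul(H, s) = Mul(Rational(1, 9057), Mul(Rational(1, 2), I, Pow(42, Rational(1, 2)))) = Mul(Rational(1, 18114), I, Pow(42, Rational(1, 2)))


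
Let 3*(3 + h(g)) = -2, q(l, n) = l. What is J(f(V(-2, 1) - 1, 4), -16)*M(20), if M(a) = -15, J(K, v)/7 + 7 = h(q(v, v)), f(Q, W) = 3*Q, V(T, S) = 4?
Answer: 1120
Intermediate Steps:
h(g) = -11/3 (h(g) = -3 + (1/3)*(-2) = -3 - 2/3 = -11/3)
J(K, v) = -224/3 (J(K, v) = -49 + 7*(-11/3) = -49 - 77/3 = -224/3)
J(f(V(-2, 1) - 1, 4), -16)*M(20) = -224/3*(-15) = 1120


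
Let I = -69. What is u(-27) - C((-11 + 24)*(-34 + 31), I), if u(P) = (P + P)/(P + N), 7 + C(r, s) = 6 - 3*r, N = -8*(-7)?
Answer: -3418/29 ≈ -117.86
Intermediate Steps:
N = 56
C(r, s) = -1 - 3*r (C(r, s) = -7 + (6 - 3*r) = -1 - 3*r)
u(P) = 2*P/(56 + P) (u(P) = (P + P)/(P + 56) = (2*P)/(56 + P) = 2*P/(56 + P))
u(-27) - C((-11 + 24)*(-34 + 31), I) = 2*(-27)/(56 - 27) - (-1 - 3*(-11 + 24)*(-34 + 31)) = 2*(-27)/29 - (-1 - 39*(-3)) = 2*(-27)*(1/29) - (-1 - 3*(-39)) = -54/29 - (-1 + 117) = -54/29 - 1*116 = -54/29 - 116 = -3418/29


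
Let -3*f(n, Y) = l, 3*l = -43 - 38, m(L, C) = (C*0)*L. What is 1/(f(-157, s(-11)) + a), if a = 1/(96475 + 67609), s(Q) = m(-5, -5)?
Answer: 164084/1476757 ≈ 0.11111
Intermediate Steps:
m(L, C) = 0 (m(L, C) = 0*L = 0)
s(Q) = 0
l = -27 (l = (-43 - 38)/3 = (⅓)*(-81) = -27)
f(n, Y) = 9 (f(n, Y) = -⅓*(-27) = 9)
a = 1/164084 ≈ 6.0944e-6
1/(f(-157, s(-11)) + a) = 1/(9 + 1/164084) = 1/(1476757/164084) = 164084/1476757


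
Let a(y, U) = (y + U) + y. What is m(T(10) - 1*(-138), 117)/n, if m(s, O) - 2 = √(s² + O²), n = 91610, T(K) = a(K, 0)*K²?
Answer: 1/45805 + √4584733/91610 ≈ 0.023395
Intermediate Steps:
a(y, U) = U + 2*y (a(y, U) = (U + y) + y = U + 2*y)
T(K) = 2*K³ (T(K) = (0 + 2*K)*K² = (2*K)*K² = 2*K³)
m(s, O) = 2 + √(O² + s²) (m(s, O) = 2 + √(s² + O²) = 2 + √(O² + s²))
m(T(10) - 1*(-138), 117)/n = (2 + √(117² + (2*10³ - 1*(-138))²))/91610 = (2 + √(13689 + (2*1000 + 138)²))*(1/91610) = (2 + √(13689 + (2000 + 138)²))*(1/91610) = (2 + √(13689 + 2138²))*(1/91610) = (2 + √(13689 + 4571044))*(1/91610) = (2 + √4584733)*(1/91610) = 1/45805 + √4584733/91610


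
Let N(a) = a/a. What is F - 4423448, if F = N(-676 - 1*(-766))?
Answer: -4423447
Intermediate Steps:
N(a) = 1
F = 1
F - 4423448 = 1 - 4423448 = -4423447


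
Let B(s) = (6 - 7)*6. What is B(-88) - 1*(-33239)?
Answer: 33233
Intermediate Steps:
B(s) = -6 (B(s) = -1*6 = -6)
B(-88) - 1*(-33239) = -6 - 1*(-33239) = -6 + 33239 = 33233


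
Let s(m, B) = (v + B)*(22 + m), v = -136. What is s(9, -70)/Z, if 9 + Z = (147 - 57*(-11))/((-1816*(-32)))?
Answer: 185551616/261117 ≈ 710.61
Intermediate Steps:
s(m, B) = (-136 + B)*(22 + m)
Z = -261117/29056 (Z = -9 + (147 - 57*(-11))/((-1816*(-32))) = -9 + (147 + 627)/58112 = -9 + 774*(1/58112) = -9 + 387/29056 = -261117/29056 ≈ -8.9867)
s(9, -70)/Z = (-2992 - 136*9 + 22*(-70) - 70*9)/(-261117/29056) = (-2992 - 1224 - 1540 - 630)*(-29056/261117) = -6386*(-29056/261117) = 185551616/261117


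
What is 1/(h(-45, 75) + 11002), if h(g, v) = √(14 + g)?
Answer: 11002/121044035 - I*√31/121044035 ≈ 9.0893e-5 - 4.5998e-8*I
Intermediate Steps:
1/(h(-45, 75) + 11002) = 1/(√(14 - 45) + 11002) = 1/(√(-31) + 11002) = 1/(I*√31 + 11002) = 1/(11002 + I*√31)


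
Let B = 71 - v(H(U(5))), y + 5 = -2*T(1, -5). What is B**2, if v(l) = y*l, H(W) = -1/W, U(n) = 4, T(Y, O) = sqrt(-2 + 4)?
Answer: 77849/16 - 279*sqrt(2)/4 ≈ 4766.9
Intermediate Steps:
T(Y, O) = sqrt(2)
y = -5 - 2*sqrt(2) ≈ -7.8284
v(l) = l*(-5 - 2*sqrt(2)) (v(l) = (-5 - 2*sqrt(2))*l = l*(-5 - 2*sqrt(2)))
B = 279/4 - sqrt(2)/2 (B = 71 - (-1)*(-1/4)*(5 + 2*sqrt(2)) = 71 - (-1)*(-1*1/4)*(5 + 2*sqrt(2)) = 71 - (-1)*(-1)*(5 + 2*sqrt(2))/4 = 71 - (5/4 + sqrt(2)/2) = 71 + (-5/4 - sqrt(2)/2) = 279/4 - sqrt(2)/2 ≈ 69.043)
B**2 = (279/4 - sqrt(2)/2)**2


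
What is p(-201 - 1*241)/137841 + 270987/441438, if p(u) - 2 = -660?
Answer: 209393519/343775454 ≈ 0.60910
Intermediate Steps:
p(u) = -658 (p(u) = 2 - 660 = -658)
p(-201 - 1*241)/137841 + 270987/441438 = -658/137841 + 270987/441438 = -658*1/137841 + 270987*(1/441438) = -658/137841 + 1531/2494 = 209393519/343775454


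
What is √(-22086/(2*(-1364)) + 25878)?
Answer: √12040244535/682 ≈ 160.89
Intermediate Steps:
√(-22086/(2*(-1364)) + 25878) = √(-22086/(-2728) + 25878) = √(-22086*(-1/2728) + 25878) = √(11043/1364 + 25878) = √(35308635/1364) = √12040244535/682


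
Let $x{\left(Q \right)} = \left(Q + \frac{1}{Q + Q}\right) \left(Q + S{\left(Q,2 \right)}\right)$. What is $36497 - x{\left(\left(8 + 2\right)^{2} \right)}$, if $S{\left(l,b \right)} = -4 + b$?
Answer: $\frac{2669651}{100} \approx 26697.0$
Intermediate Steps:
$x{\left(Q \right)} = \left(-2 + Q\right) \left(Q + \frac{1}{2 Q}\right)$ ($x{\left(Q \right)} = \left(Q + \frac{1}{Q + Q}\right) \left(Q + \left(-4 + 2\right)\right) = \left(Q + \frac{1}{2 Q}\right) \left(Q - 2\right) = \left(Q + \frac{1}{2 Q}\right) \left(-2 + Q\right) = \left(-2 + Q\right) \left(Q + \frac{1}{2 Q}\right)$)
$36497 - x{\left(\left(8 + 2\right)^{2} \right)} = 36497 - \left(\frac{1}{2} + \left(\left(8 + 2\right)^{2}\right)^{2} - \frac{1}{\left(8 + 2\right)^{2}} - 2 \left(8 + 2\right)^{2}\right) = 36497 - \left(\frac{1}{2} + \left(10^{2}\right)^{2} - \frac{1}{10^{2}} - 2 \cdot 10^{2}\right) = 36497 - \left(\frac{1}{2} + 100^{2} - \frac{1}{100} - 200\right) = 36497 - \left(\frac{1}{2} + 10000 - \frac{1}{100} - 200\right) = 36497 - \frac{980049}{100} = \frac{2669651}{100}$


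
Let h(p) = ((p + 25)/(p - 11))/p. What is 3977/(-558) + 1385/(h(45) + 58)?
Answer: 82923253/4955598 ≈ 16.733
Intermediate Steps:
h(p) = (25 + p)/(p*(-11 + p)) (h(p) = ((25 + p)/(-11 + p))/p = (25 + p)/(p*(-11 + p)))
3977/(-558) + 1385/(h(45) + 58) = 3977/(-558) + 1385/((25 + 45)/(45*(-11 + 45)) + 58) = 3977*(-1/558) + 1385/((1/45)*70/34 + 58) = -3977/558 + 1385/((1/45)*(1/34)*70 + 58) = -3977/558 + 1385/(7/153 + 58) = -3977/558 + 1385/(8881/153) = -3977/558 + 1385*(153/8881) = -3977/558 + 211905/8881 = 82923253/4955598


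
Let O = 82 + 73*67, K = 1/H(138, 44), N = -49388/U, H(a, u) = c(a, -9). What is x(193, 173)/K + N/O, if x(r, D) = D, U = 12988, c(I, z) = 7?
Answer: 19554405494/16147331 ≈ 1211.0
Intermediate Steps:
H(a, u) = 7
N = -12347/3247 (N = -49388/12988 = -49388*1/12988 = -12347/3247 ≈ -3.8026)
K = ⅐ (K = 1/7 = ⅐ ≈ 0.14286)
O = 4973 (O = 82 + 4891 = 4973)
x(193, 173)/K + N/O = 173/(⅐) - 12347/3247/4973 = 173*7 - 12347/3247*1/4973 = 1211 - 12347/16147331 = 19554405494/16147331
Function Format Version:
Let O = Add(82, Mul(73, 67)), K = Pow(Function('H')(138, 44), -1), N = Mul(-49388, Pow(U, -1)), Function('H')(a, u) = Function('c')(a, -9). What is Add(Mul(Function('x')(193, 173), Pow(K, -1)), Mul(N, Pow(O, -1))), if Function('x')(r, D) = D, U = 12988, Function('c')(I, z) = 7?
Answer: Rational(19554405494, 16147331) ≈ 1211.0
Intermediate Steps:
Function('H')(a, u) = 7
N = Rational(-12347, 3247) (N = Mul(-49388, Pow(12988, -1)) = Mul(-49388, Rational(1, 12988)) = Rational(-12347, 3247) ≈ -3.8026)
K = Rational(1, 7) (K = Pow(7, -1) = Rational(1, 7) ≈ 0.14286)
O = 4973 (O = Add(82, 4891) = 4973)
Add(Mul(Function('x')(193, 173), Pow(K, -1)), Mul(N, Pow(O, -1))) = Add(Mul(173, Pow(Rational(1, 7), -1)), Mul(Rational(-12347, 3247), Pow(4973, -1))) = Add(Mul(173, 7), Mul(Rational(-12347, 3247), Rational(1, 4973))) = Add(1211, Rational(-12347, 16147331)) = Rational(19554405494, 16147331)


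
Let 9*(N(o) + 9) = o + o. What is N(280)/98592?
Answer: 479/887328 ≈ 0.00053982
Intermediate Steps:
N(o) = -9 + 2*o/9 (N(o) = -9 + (o + o)/9 = -9 + (2*o)/9 = -9 + 2*o/9)
N(280)/98592 = (-9 + (2/9)*280)/98592 = (-9 + 560/9)*(1/98592) = (479/9)*(1/98592) = 479/887328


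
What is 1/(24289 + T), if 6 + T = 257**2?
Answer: 1/90332 ≈ 1.1070e-5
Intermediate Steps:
T = 66043 (T = -6 + 257**2 = -6 + 66049 = 66043)
1/(24289 + T) = 1/(24289 + 66043) = 1/90332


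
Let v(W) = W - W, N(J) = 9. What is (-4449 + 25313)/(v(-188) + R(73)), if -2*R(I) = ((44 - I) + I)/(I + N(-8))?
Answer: -855424/11 ≈ -77766.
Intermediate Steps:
v(W) = 0
R(I) = -22/(9 + I) (R(I) = -((44 - I) + I)/(2*(I + 9)) = -22/(9 + I))
(-4449 + 25313)/(v(-188) + R(73)) = (-4449 + 25313)/(0 - 22/(9 + 73)) = 20864/(0 - 22/82) = 20864/(0 - 22*1/82) = 20864/(0 - 11/41) = 20864/(-11/41) = 20864*(-41/11) = -855424/11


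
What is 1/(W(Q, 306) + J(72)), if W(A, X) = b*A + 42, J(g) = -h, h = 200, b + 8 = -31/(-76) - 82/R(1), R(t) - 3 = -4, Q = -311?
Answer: -76/1770713 ≈ -4.2921e-5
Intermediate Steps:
R(t) = -1 (R(t) = 3 - 4 = -1)
b = 5655/76 (b = -8 + (-31/(-76) - 82/(-1)) = -8 + (-31*(-1/76) - 82*(-1)) = -8 + (31/76 + 82) = -8 + 6263/76 = 5655/76 ≈ 74.408)
J(g) = -200 (J(g) = -1*200 = -200)
W(A, X) = 42 + 5655*A/76 (W(A, X) = 5655*A/76 + 42 = 42 + 5655*A/76)
1/(W(Q, 306) + J(72)) = 1/((42 + (5655/76)*(-311)) - 200) = 1/((42 - 1758705/76) - 200) = 1/(-1755513/76 - 200) = 1/(-1770713/76) = -76/1770713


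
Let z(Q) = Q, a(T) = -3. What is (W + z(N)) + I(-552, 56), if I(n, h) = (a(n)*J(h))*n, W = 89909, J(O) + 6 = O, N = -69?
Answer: 172640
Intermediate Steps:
J(O) = -6 + O
I(n, h) = n*(18 - 3*h) (I(n, h) = (-3*(-6 + h))*n = (18 - 3*h)*n = n*(18 - 3*h))
(W + z(N)) + I(-552, 56) = (89909 - 69) + 3*(-552)*(6 - 1*56) = 89840 + 3*(-552)*(6 - 56) = 89840 + 3*(-552)*(-50) = 89840 + 82800 = 172640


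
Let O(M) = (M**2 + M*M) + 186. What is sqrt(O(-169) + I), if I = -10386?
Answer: sqrt(46922) ≈ 216.61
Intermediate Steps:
O(M) = 186 + 2*M**2 (O(M) = (M**2 + M**2) + 186 = 2*M**2 + 186 = 186 + 2*M**2)
sqrt(O(-169) + I) = sqrt((186 + 2*(-169)**2) - 10386) = sqrt((186 + 2*28561) - 10386) = sqrt((186 + 57122) - 10386) = sqrt(57308 - 10386) = sqrt(46922)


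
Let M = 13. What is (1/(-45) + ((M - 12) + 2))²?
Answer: 17956/2025 ≈ 8.8672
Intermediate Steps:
(1/(-45) + ((M - 12) + 2))² = (1/(-45) + ((13 - 12) + 2))² = (-1/45 + (1 + 2))² = (-1/45 + 3)² = (134/45)² = 17956/2025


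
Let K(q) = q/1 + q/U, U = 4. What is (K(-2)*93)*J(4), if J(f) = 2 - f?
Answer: 465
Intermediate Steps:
K(q) = 5*q/4 (K(q) = q/1 + q/4 = q*1 + q*(1/4) = q + q/4 = 5*q/4)
(K(-2)*93)*J(4) = (((5/4)*(-2))*93)*(2 - 1*4) = (-5/2*93)*(2 - 4) = -465/2*(-2) = 465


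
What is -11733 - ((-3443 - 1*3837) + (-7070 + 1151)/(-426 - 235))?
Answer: -2949352/661 ≈ -4462.0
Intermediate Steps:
-11733 - ((-3443 - 1*3837) + (-7070 + 1151)/(-426 - 235)) = -11733 - ((-3443 - 3837) - 5919/(-661)) = -11733 - (-7280 - 5919*(-1/661)) = -11733 - (-7280 + 5919/661) = -11733 - 1*(-4806161/661) = -11733 + 4806161/661 = -2949352/661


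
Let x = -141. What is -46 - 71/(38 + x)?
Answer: -4667/103 ≈ -45.311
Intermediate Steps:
-46 - 71/(38 + x) = -46 - 71/(38 - 141) = -46 - 71/(-103) = -46 - 1/103*(-71) = -46 + 71/103 = -4667/103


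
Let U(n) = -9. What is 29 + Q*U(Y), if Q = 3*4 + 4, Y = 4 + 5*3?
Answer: -115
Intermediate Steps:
Y = 19 (Y = 4 + 15 = 19)
Q = 16 (Q = 12 + 4 = 16)
29 + Q*U(Y) = 29 + 16*(-9) = 29 - 144 = -115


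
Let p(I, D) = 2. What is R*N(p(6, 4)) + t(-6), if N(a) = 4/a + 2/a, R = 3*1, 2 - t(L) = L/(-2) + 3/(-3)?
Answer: 9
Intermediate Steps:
t(L) = 3 + L/2 (t(L) = 2 - (L/(-2) + 3/(-3)) = 2 - (L*(-1/2) + 3*(-1/3)) = 2 - (-L/2 - 1) = 2 - (-1 - L/2) = 2 + (1 + L/2) = 3 + L/2)
R = 3
N(a) = 6/a
R*N(p(6, 4)) + t(-6) = 3*(6/2) + (3 + (1/2)*(-6)) = 3*(6*(1/2)) + (3 - 3) = 3*3 + 0 = 9 + 0 = 9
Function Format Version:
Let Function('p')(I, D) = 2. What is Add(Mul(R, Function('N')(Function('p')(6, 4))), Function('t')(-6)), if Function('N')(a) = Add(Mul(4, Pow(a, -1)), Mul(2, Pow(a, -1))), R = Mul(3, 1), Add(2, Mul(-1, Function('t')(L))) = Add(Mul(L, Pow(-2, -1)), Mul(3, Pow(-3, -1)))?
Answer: 9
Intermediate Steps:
Function('t')(L) = Add(3, Mul(Rational(1, 2), L)) (Function('t')(L) = Add(2, Mul(-1, Add(Mul(L, Pow(-2, -1)), Mul(3, Pow(-3, -1))))) = Add(2, Mul(-1, Add(Mul(L, Rational(-1, 2)), Mul(3, Rational(-1, 3))))) = Add(2, Mul(-1, Add(Mul(Rational(-1, 2), L), -1))) = Add(2, Mul(-1, Add(-1, Mul(Rational(-1, 2), L)))) = Add(2, Add(1, Mul(Rational(1, 2), L))) = Add(3, Mul(Rational(1, 2), L)))
R = 3
Function('N')(a) = Mul(6, Pow(a, -1))
Add(Mul(R, Function('N')(Function('p')(6, 4))), Function('t')(-6)) = Add(Mul(3, Mul(6, Pow(2, -1))), Add(3, Mul(Rational(1, 2), -6))) = Add(Mul(3, Mul(6, Rational(1, 2))), Add(3, -3)) = Add(Mul(3, 3), 0) = Add(9, 0) = 9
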